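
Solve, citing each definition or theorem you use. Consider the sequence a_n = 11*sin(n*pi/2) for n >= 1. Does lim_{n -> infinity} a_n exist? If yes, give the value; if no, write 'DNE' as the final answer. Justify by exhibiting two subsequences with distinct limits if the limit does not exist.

Examine the behaviour of a_n along subsequences.
a_{4k+1} = 11*sin(pi/2 + 2k*pi) = 11 -> 11. a_{4k+3} = 11*sin(3pi/2 + 2k*pi) = -11 -> -11.
Since these two subsequential limits are 11 and -11, distinct, the full sequence cannot converge (a convergent sequence has all subsequences tending to the same limit). So lim a_n does not exist.

DNE


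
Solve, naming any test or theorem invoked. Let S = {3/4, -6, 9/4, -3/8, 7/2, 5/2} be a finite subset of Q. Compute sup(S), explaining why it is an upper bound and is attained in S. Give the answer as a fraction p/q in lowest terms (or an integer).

S is finite, so sup(S) = max(S).
Sorted decreasing:
7/2, 5/2, 9/4, 3/4, -3/8, -6
The extremum is 7/2.
For every x in S, x <= 7/2. And 7/2 is in S, so it is attained.
Therefore sup(S) = 7/2.

7/2


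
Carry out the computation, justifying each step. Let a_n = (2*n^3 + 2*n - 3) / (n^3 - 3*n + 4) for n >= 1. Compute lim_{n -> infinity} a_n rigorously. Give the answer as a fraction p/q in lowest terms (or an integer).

Divide numerator and denominator by n^3, the highest power:
numerator / n^3 = 2 + 2/n^2 - 3/n^3
denominator / n^3 = 1 - 3/n^2 + 4/n^3
As n -> infinity, all terms of the form c/n^k (k >= 1) tend to 0.
So numerator / n^3 -> 2 and denominator / n^3 -> 1.
Therefore lim a_n = 2.

2


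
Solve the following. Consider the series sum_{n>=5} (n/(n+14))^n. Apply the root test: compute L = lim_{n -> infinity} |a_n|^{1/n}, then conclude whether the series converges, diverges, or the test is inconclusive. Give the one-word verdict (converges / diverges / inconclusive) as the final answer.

Let a_n denote the general term. Form |a_n|^(1/n) and simplify:
|a_n|^(1/n) = n/(n + 14)
Take the limit as n -> infinity: L = 1.
Since L = 1, the root test is inconclusive. (In fact a_n = (n/(n+14))^n -> e^(-14) != 0, so the nth-term test shows divergence; but the root test itself gives no conclusion.)

inconclusive


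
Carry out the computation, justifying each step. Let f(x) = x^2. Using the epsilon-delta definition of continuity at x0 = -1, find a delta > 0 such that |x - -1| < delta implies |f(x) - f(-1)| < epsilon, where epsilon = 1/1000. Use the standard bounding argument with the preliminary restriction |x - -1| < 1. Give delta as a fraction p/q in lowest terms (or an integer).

Factor: |x^2 - (-1)^2| = |x - -1| * |x + -1|.
Impose |x - -1| < 1 first. Then |x + -1| = |(x - -1) + 2*(-1)| <= |x - -1| + 2*|-1| < 1 + 2 = 3.
So |x^2 - (-1)^2| < delta * 3.
We need delta * 3 <= 1/1000, i.e. delta <= 1/1000/3 = 1/3000.
Since 1/3000 < 1, this is tighter than 1; take delta = 1/3000.
So delta = 1/3000 works.

1/3000


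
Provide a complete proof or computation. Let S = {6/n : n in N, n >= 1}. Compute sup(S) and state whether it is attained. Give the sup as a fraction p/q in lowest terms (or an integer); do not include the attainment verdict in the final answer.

Analysis:
- Values: 6, 3, 2, 3/2, ... strictly decreasing.
- The maximum is 6 (n=1); sup = 6 (attained).
- The set is bounded below by 0; 6/n -> 0 so 0 is the greatest lower bound.
- 0 is not in the set, so inf = 0 is not attained.
Conclusion: sup(S) = 6, attained in S.

6


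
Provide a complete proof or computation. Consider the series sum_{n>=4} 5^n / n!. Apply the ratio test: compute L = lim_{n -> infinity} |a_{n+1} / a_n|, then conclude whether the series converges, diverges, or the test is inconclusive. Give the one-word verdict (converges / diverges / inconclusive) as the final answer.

Let a_n denote the general term. Form the ratio a_{n+1}/a_n and simplify:
a_{n+1}/a_n = 5/(n + 1)
Take the limit as n -> infinity: L = 0.
Since L = 0 < 1, the ratio test implies the series converges.

converges


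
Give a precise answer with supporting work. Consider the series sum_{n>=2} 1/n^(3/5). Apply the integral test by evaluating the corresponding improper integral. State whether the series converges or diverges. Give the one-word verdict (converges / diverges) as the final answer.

Let f(x) = x^(-3/5). Then f is positive, continuous, and decreasing on [2, infinity), so the integral test applies.
Compute the improper integral int_{2}^infinity f(x) dx:
  antiderivative F(x) = 5*x^(2/5)/2.
  As x -> infinity, F(x) -> infinity (since p = 3/5 < 1).
  So the integral diverges. By the integral test, the series diverges.

diverges


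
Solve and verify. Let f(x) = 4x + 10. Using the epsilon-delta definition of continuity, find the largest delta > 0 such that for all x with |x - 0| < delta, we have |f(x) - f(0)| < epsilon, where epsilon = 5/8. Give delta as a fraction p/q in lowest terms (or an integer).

We compute f(0) = 4*(0) + 10 = 10.
|f(x) - f(0)| = |4x + 10 - (10)| = |4(x - 0)| = 4|x - 0|.
We need 4|x - 0| < 5/8, i.e. |x - 0| < 5/8 / 4 = 5/32.
So any delta <= 5/32 works. Conversely, if delta > 5/32, then x = 0 + 5/32 satisfies |x - 0| = 5/32 < delta but |f(x) - f(0)| = 4 * 5/32 = 5/8, which is not < 5/8; so no larger delta works.
Hence the largest such delta is 5/32.

5/32


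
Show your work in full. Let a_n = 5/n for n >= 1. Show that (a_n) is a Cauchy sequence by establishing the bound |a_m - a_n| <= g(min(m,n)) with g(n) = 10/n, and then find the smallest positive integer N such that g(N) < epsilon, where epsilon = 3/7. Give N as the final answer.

For any m, n >= 1, by the triangle inequality:
|a_m - a_n| = |5/m - 5/n| <= 5*1/m + 5*1/n <= 10/min(m,n).
So g(n) = 10/n bounds the Cauchy difference. Since g(n) -> 0, (a_n) is Cauchy.
Now solve g(N) < 3/7: 10/N < 3/7 <=> N > 10 / (3/7) = 70/3.
The smallest integer strictly greater than 70/3 is N = 24.
Check: g(24) = 10/24 = 5/12 < 3/7; g(23) = 10/23 >= 3/7. So N = 24.

24


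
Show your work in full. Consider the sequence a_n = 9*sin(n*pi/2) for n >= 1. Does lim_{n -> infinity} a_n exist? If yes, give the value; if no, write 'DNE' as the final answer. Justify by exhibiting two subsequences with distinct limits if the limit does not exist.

Examine the behaviour of a_n along subsequences.
a_{4k+1} = 9*sin(pi/2 + 2k*pi) = 9 -> 9. a_{4k+3} = 9*sin(3pi/2 + 2k*pi) = -9 -> -9.
Since these two subsequential limits are 9 and -9, distinct, the full sequence cannot converge (a convergent sequence has all subsequences tending to the same limit). So lim a_n does not exist.

DNE


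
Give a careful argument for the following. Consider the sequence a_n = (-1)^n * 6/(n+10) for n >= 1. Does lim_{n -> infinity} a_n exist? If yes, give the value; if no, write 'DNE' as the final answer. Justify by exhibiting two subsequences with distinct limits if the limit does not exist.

Examine the behaviour of a_n along subsequences.
Even-n subsequence a_{2k} = 6/(2k+10) -> 0. Odd-n subsequence a_{2k+1} = -6/(2k+11) -> 0. Both tend to 0, which suggests the limit is 0; verify directly.
|a_n - 0| = 6/(n+10) < 6/n for every n >= 1.
Given epsilon > 0, choose a positive integer N > 6/epsilon. Then for all n >= N, |a_n| < 6/n <= 6/N < epsilon.
So by the definition of the limit, lim a_n exists and equals 0.

0


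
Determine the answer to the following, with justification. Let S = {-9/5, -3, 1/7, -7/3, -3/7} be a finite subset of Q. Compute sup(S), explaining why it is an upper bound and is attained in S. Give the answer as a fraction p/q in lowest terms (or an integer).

S is finite, so sup(S) = max(S).
Sorted decreasing:
1/7, -3/7, -9/5, -7/3, -3
The extremum is 1/7.
For every x in S, x <= 1/7. And 1/7 is in S, so it is attained.
Therefore sup(S) = 1/7.

1/7


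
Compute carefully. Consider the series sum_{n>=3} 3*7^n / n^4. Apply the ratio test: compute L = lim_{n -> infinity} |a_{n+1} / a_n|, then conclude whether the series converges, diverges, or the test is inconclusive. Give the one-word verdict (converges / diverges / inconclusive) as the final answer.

Let a_n denote the general term. Form the ratio a_{n+1}/a_n and simplify:
a_{n+1}/a_n = 7*n^4/(n + 1)^4
Take the limit as n -> infinity: L = 7.
Since L = 7 > 1 (or L = infinity), the ratio test implies the series diverges.

diverges


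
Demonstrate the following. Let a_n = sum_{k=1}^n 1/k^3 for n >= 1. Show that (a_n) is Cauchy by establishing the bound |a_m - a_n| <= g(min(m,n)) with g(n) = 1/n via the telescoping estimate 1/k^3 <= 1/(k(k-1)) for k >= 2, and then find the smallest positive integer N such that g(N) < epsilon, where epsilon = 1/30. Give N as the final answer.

For m > n >= 1: |a_m - a_n| = sum_{k=n+1}^m 1/k^3.
Use 1/k^3 <= 1/(k(k-1)) = 1/(k-1) - 1/k for k >= 2 (which holds since k^3 >= k^2 >= k(k-1) for k >= 2):
sum_{k=n+1}^m 1/k^3 <= sum_{k=n+1}^m (1/(k-1) - 1/k) = 1/n - 1/m <= 1/n.
By symmetry the same bound holds with n,m swapped, so |a_m - a_n| <= 1/min(m,n) = g(min(m,n)). Since g(n) -> 0, (a_n) is Cauchy.
Now solve g(N) < 1/30: 1/N < 1/30 <=> N > 1/(1/30) = 30.
The smallest integer strictly greater than 30 is N = 31.
Check: g(31) = 1/31 < 1/30; g(30) = 1/30 >= 1/30. So N = 31.

31


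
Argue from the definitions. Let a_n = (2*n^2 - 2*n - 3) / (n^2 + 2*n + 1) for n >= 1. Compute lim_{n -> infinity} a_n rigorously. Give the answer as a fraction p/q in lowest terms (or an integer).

Divide numerator and denominator by n^2, the highest power:
numerator / n^2 = 2 - 2/n - 3/n^2
denominator / n^2 = 1 + 2/n + n^(-2)
As n -> infinity, all terms of the form c/n^k (k >= 1) tend to 0.
So numerator / n^2 -> 2 and denominator / n^2 -> 1.
Therefore lim a_n = 2.

2


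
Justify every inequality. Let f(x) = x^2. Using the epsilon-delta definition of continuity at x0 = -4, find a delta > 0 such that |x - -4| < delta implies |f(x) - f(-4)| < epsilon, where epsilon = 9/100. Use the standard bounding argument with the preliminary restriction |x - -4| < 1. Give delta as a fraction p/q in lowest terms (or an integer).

Factor: |x^2 - (-4)^2| = |x - -4| * |x + -4|.
Impose |x - -4| < 1 first. Then |x + -4| = |(x - -4) + 2*(-4)| <= |x - -4| + 2*|-4| < 1 + 8 = 9.
So |x^2 - (-4)^2| < delta * 9.
We need delta * 9 <= 9/100, i.e. delta <= 9/100/9 = 1/100.
Since 1/100 < 1, this is tighter than 1; take delta = 1/100.
So delta = 1/100 works.

1/100


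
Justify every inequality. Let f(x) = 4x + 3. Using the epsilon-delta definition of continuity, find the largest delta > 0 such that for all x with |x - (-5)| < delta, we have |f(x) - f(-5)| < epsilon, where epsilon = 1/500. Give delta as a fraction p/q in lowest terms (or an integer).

We compute f(-5) = 4*(-5) + 3 = -17.
|f(x) - f(-5)| = |4x + 3 - (-17)| = |4(x - (-5))| = 4|x - (-5)|.
We need 4|x - (-5)| < 1/500, i.e. |x - (-5)| < 1/500 / 4 = 1/2000.
So any delta <= 1/2000 works. Conversely, if delta > 1/2000, then x = -5 + 1/2000 satisfies |x - (-5)| = 1/2000 < delta but |f(x) - f(-5)| = 4 * 1/2000 = 1/500, which is not < 1/500; so no larger delta works.
Hence the largest such delta is 1/2000.

1/2000


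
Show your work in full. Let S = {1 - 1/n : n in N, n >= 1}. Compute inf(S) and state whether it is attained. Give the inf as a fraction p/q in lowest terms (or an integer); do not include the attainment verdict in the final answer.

Analysis:
- Values: 0, 1/2, 2/3, 3/4, ... strictly increasing.
- Minimum is 0 (n=1); inf = 0 (attained).
- 1 - 1/n -> 1 from below; sup = 1, not attained.
Conclusion: inf(S) = 0, attained in S.

0


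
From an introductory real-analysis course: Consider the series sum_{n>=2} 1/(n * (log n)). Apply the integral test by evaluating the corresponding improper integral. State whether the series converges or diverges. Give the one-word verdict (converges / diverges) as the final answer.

Let f(x) = 1/(x*log(x)). Then f is positive, continuous, and decreasing on [2, infinity), so the integral test applies.
Compute the improper integral int_{2}^infinity f(x) dx:
  antiderivative F(x) = log(log(x)).
  F(x) = log(log(x)) -> infinity as x -> infinity. The integral diverges, so by the integral test, the series diverges.

diverges


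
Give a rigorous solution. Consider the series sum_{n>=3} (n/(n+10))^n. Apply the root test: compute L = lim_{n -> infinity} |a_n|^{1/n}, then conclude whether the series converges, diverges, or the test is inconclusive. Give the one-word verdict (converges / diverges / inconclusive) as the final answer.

Let a_n denote the general term. Form |a_n|^(1/n) and simplify:
|a_n|^(1/n) = n/(n + 10)
Take the limit as n -> infinity: L = 1.
Since L = 1, the root test is inconclusive. (In fact a_n = (n/(n+10))^n -> e^(-10) != 0, so the nth-term test shows divergence; but the root test itself gives no conclusion.)

inconclusive


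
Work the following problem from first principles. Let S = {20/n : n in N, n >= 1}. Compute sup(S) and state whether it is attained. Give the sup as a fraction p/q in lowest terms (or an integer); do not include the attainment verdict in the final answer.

Analysis:
- Values: 20, 10, 20/3, 5, ... strictly decreasing.
- The maximum is 20 (n=1); sup = 20 (attained).
- The set is bounded below by 0; 20/n -> 0 so 0 is the greatest lower bound.
- 0 is not in the set, so inf = 0 is not attained.
Conclusion: sup(S) = 20, attained in S.

20


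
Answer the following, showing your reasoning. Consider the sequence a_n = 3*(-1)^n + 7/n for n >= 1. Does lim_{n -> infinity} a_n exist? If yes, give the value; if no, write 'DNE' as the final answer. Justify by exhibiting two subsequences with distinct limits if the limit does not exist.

Examine the behaviour of a_n along subsequences.
a_{2k} = 3 + 7/(2k) -> 3. a_{2k+1} = -3 + 7/(2k+1) -> -3.
Since these two subsequential limits are 3 and -3, distinct, the full sequence cannot converge (a convergent sequence has all subsequences tending to the same limit). So lim a_n does not exist.

DNE


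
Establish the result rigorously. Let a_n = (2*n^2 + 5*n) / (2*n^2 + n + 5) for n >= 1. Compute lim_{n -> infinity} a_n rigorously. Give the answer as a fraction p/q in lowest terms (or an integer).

Divide numerator and denominator by n^2, the highest power:
numerator / n^2 = 2 + 5/n
denominator / n^2 = 2 + 1/n + 5/n^2
As n -> infinity, all terms of the form c/n^k (k >= 1) tend to 0.
So numerator / n^2 -> 2 and denominator / n^2 -> 2.
Therefore lim a_n = 1.

1


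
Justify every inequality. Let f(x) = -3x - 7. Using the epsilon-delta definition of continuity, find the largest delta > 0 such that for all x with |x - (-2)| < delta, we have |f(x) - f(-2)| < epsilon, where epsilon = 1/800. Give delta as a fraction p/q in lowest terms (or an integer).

We compute f(-2) = -3*(-2) - 7 = -1.
|f(x) - f(-2)| = |-3x - 7 - (-1)| = |-3(x - (-2))| = 3|x - (-2)|.
We need 3|x - (-2)| < 1/800, i.e. |x - (-2)| < 1/800 / 3 = 1/2400.
So any delta <= 1/2400 works. Conversely, if delta > 1/2400, then x = -2 + 1/2400 satisfies |x - (-2)| = 1/2400 < delta but |f(x) - f(-2)| = 3 * 1/2400 = 1/800, which is not < 1/800; so no larger delta works.
Hence the largest such delta is 1/2400.

1/2400


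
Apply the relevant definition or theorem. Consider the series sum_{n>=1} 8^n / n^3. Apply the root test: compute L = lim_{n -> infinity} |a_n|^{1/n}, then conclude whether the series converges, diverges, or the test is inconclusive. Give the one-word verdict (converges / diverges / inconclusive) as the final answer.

Let a_n denote the general term. Form |a_n|^(1/n) and simplify:
|a_n|^(1/n) = 8/n^(3/n)
Take the limit as n -> infinity: L = 8.
Since L = 8 > 1, the root test implies divergence.

diverges


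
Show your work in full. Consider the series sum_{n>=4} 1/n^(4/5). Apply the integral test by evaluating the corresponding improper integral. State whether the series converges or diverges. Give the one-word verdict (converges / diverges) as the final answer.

Let f(x) = x^(-4/5). Then f is positive, continuous, and decreasing on [4, infinity), so the integral test applies.
Compute the improper integral int_{4}^infinity f(x) dx:
  antiderivative F(x) = 5*x^(1/5).
  As x -> infinity, F(x) -> infinity (since p = 4/5 < 1).
  So the integral diverges. By the integral test, the series diverges.

diverges


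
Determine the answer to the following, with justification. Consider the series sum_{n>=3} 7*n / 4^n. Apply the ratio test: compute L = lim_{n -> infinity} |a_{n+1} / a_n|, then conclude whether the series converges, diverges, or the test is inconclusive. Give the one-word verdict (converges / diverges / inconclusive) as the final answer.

Let a_n denote the general term. Form the ratio a_{n+1}/a_n and simplify:
a_{n+1}/a_n = (n + 1)/(4*n)
Take the limit as n -> infinity: L = 1/4.
Since L = 1/4 < 1, the ratio test implies the series converges.

converges


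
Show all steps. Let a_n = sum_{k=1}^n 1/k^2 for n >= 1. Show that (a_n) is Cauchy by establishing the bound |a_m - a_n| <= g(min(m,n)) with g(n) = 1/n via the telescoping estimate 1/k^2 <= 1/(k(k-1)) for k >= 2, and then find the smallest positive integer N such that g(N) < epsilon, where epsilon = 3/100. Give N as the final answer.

For m > n >= 1: |a_m - a_n| = sum_{k=n+1}^m 1/k^2.
Use 1/k^2 <= 1/(k(k-1)) = 1/(k-1) - 1/k for k >= 2:
sum_{k=n+1}^m 1/k^2 <= sum_{k=n+1}^m (1/(k-1) - 1/k) = 1/n - 1/m <= 1/n.
By symmetry the same bound holds with n,m swapped, so |a_m - a_n| <= 1/min(m,n) = g(min(m,n)). Since g(n) -> 0, (a_n) is Cauchy.
Now solve g(N) < 3/100: 1/N < 3/100 <=> N > 1/(3/100) = 100/3.
The smallest integer strictly greater than 100/3 is N = 34.
Check: g(34) = 1/34 < 3/100; g(33) = 1/33 >= 3/100. So N = 34.

34


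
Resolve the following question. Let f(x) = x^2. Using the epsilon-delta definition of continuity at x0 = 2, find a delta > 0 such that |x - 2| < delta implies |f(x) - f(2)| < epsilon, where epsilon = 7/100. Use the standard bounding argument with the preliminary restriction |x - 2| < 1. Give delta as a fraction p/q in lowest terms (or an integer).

Factor: |x^2 - (2)^2| = |x - 2| * |x + 2|.
Impose |x - 2| < 1 first. Then |x + 2| = |(x - 2) + 2*(2)| <= |x - 2| + 2*|2| < 1 + 4 = 5.
So |x^2 - (2)^2| < delta * 5.
We need delta * 5 <= 7/100, i.e. delta <= 7/100/5 = 7/500.
Since 7/500 < 1, this is tighter than 1; take delta = 7/500.
So delta = 7/500 works.

7/500


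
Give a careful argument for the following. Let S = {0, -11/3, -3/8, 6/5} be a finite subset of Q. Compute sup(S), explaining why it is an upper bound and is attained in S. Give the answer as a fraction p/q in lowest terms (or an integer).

S is finite, so sup(S) = max(S).
Sorted decreasing:
6/5, 0, -3/8, -11/3
The extremum is 6/5.
For every x in S, x <= 6/5. And 6/5 is in S, so it is attained.
Therefore sup(S) = 6/5.

6/5


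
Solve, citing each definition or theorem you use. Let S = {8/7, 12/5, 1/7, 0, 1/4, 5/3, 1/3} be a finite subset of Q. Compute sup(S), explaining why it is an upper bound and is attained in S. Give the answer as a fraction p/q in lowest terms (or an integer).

S is finite, so sup(S) = max(S).
Sorted decreasing:
12/5, 5/3, 8/7, 1/3, 1/4, 1/7, 0
The extremum is 12/5.
For every x in S, x <= 12/5. And 12/5 is in S, so it is attained.
Therefore sup(S) = 12/5.

12/5


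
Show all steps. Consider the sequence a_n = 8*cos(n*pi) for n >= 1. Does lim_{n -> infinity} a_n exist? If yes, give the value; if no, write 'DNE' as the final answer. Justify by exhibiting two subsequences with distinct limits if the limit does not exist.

Examine the behaviour of a_n along subsequences.
cos(n*pi) = (-1)^n, so a_n = 8*(-1)^n. a_{2k} = 8 -> 8. a_{2k+1} = -8 -> -8.
Since these two subsequential limits are 8 and -8, distinct, the full sequence cannot converge (a convergent sequence has all subsequences tending to the same limit). So lim a_n does not exist.

DNE


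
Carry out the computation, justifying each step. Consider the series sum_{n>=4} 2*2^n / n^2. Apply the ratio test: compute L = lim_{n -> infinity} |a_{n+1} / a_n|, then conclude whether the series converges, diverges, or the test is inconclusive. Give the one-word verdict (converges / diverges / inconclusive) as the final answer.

Let a_n denote the general term. Form the ratio a_{n+1}/a_n and simplify:
a_{n+1}/a_n = 2*n^2/(n + 1)^2
Take the limit as n -> infinity: L = 2.
Since L = 2 > 1 (or L = infinity), the ratio test implies the series diverges.

diverges


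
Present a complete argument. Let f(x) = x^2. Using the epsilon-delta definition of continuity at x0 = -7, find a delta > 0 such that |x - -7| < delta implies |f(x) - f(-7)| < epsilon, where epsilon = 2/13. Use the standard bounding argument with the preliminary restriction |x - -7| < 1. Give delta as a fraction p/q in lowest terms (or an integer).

Factor: |x^2 - (-7)^2| = |x - -7| * |x + -7|.
Impose |x - -7| < 1 first. Then |x + -7| = |(x - -7) + 2*(-7)| <= |x - -7| + 2*|-7| < 1 + 14 = 15.
So |x^2 - (-7)^2| < delta * 15.
We need delta * 15 <= 2/13, i.e. delta <= 2/13/15 = 2/195.
Since 2/195 < 1, this is tighter than 1; take delta = 2/195.
So delta = 2/195 works.

2/195


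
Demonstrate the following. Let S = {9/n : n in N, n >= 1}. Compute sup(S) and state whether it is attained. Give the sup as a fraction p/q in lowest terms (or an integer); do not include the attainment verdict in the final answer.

Analysis:
- Values: 9, 9/2, 3, 9/4, ... strictly decreasing.
- The maximum is 9 (n=1); sup = 9 (attained).
- The set is bounded below by 0; 9/n -> 0 so 0 is the greatest lower bound.
- 0 is not in the set, so inf = 0 is not attained.
Conclusion: sup(S) = 9, attained in S.

9


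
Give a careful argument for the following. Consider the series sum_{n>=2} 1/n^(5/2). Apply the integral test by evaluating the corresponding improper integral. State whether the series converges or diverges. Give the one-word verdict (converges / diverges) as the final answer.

Let f(x) = x^(-5/2). Then f is positive, continuous, and decreasing on [2, infinity), so the integral test applies.
Compute the improper integral int_{2}^infinity f(x) dx:
  antiderivative F(x) = -2/(3*x^(3/2)).
  As x -> infinity, F(x) -> 0 (since p = 5/2 > 1).
  So int = F(infinity) - F(2) = 0 - (-sqrt(2)/6) = sqrt(2)/6.
  Finite, so by the integral test, the series converges.

converges


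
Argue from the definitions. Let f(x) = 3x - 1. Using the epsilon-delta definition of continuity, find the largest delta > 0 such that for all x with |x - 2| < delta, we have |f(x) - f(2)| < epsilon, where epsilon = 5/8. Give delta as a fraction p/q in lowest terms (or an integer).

We compute f(2) = 3*(2) - 1 = 5.
|f(x) - f(2)| = |3x - 1 - (5)| = |3(x - 2)| = 3|x - 2|.
We need 3|x - 2| < 5/8, i.e. |x - 2| < 5/8 / 3 = 5/24.
So any delta <= 5/24 works. Conversely, if delta > 5/24, then x = 2 + 5/24 satisfies |x - 2| = 5/24 < delta but |f(x) - f(2)| = 3 * 5/24 = 5/8, which is not < 5/8; so no larger delta works.
Hence the largest such delta is 5/24.

5/24


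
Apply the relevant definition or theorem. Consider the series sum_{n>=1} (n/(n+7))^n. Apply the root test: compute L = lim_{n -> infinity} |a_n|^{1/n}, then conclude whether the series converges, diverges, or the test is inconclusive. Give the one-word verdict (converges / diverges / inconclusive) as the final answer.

Let a_n denote the general term. Form |a_n|^(1/n) and simplify:
|a_n|^(1/n) = n/(n + 7)
Take the limit as n -> infinity: L = 1.
Since L = 1, the root test is inconclusive. (In fact a_n = (n/(n+7))^n -> e^(-7) != 0, so the nth-term test shows divergence; but the root test itself gives no conclusion.)

inconclusive


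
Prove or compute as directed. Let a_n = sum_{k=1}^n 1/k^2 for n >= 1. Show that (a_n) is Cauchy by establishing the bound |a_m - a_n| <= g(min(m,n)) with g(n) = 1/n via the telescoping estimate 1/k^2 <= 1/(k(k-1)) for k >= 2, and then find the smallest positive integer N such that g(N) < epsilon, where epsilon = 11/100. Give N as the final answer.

For m > n >= 1: |a_m - a_n| = sum_{k=n+1}^m 1/k^2.
Use 1/k^2 <= 1/(k(k-1)) = 1/(k-1) - 1/k for k >= 2:
sum_{k=n+1}^m 1/k^2 <= sum_{k=n+1}^m (1/(k-1) - 1/k) = 1/n - 1/m <= 1/n.
By symmetry the same bound holds with n,m swapped, so |a_m - a_n| <= 1/min(m,n) = g(min(m,n)). Since g(n) -> 0, (a_n) is Cauchy.
Now solve g(N) < 11/100: 1/N < 11/100 <=> N > 1/(11/100) = 100/11.
The smallest integer strictly greater than 100/11 is N = 10.
Check: g(10) = 1/10 < 11/100; g(9) = 1/9 >= 11/100. So N = 10.

10


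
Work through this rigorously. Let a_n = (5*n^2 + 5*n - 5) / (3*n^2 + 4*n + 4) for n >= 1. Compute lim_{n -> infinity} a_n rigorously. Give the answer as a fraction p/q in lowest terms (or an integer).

Divide numerator and denominator by n^2, the highest power:
numerator / n^2 = 5 + 5/n - 5/n^2
denominator / n^2 = 3 + 4/n + 4/n^2
As n -> infinity, all terms of the form c/n^k (k >= 1) tend to 0.
So numerator / n^2 -> 5 and denominator / n^2 -> 3.
Therefore lim a_n = 5/3.

5/3


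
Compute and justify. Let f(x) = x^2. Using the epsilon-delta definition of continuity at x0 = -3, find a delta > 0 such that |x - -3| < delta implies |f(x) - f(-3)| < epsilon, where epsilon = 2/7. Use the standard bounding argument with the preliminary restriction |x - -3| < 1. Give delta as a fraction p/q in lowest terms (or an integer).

Factor: |x^2 - (-3)^2| = |x - -3| * |x + -3|.
Impose |x - -3| < 1 first. Then |x + -3| = |(x - -3) + 2*(-3)| <= |x - -3| + 2*|-3| < 1 + 6 = 7.
So |x^2 - (-3)^2| < delta * 7.
We need delta * 7 <= 2/7, i.e. delta <= 2/7/7 = 2/49.
Since 2/49 < 1, this is tighter than 1; take delta = 2/49.
So delta = 2/49 works.

2/49


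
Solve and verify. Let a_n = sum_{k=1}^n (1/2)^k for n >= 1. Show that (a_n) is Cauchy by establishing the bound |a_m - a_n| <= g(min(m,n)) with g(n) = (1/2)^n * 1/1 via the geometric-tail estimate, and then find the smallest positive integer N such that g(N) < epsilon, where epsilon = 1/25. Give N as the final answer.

For m > n >= 1: |a_m - a_n| = sum_{k=n+1}^m (1/2)^k < sum_{k=n+1}^infinity (1/2)^k = (1/2)^(n+1) / (1 - 1/2) = (1/2)^n * (1/2) * (2/1) = (1/2)^n * 1/1.
So g(n) = (1/2)^n / 1. Since g(n) -> 0, (a_n) is Cauchy.
Now solve g(N) < 1/25: (1/2)^N / 1 < 1/25 <=> 2^N > 1 / (1 * 1/25) = 25.
Check powers of 2: 2^4 = 16 <= 25, 2^5 = 32 > 25.
So the smallest such N is 5. Check: g(5) = 1/(1 * 32) = 1/32 < 1/25.

5


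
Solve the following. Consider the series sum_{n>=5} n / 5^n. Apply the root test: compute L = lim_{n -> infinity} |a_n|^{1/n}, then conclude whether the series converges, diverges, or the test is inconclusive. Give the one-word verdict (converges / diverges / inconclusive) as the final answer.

Let a_n denote the general term. Form |a_n|^(1/n) and simplify:
|a_n|^(1/n) = n^(1/n)/5
Take the limit as n -> infinity: L = 1/5.
Since L = 1/5 < 1, the root test implies convergence.

converges


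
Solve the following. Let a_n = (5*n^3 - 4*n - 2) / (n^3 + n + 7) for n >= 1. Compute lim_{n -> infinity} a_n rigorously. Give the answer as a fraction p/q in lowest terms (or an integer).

Divide numerator and denominator by n^3, the highest power:
numerator / n^3 = 5 - 4/n^2 - 2/n^3
denominator / n^3 = 1 + n^(-2) + 7/n^3
As n -> infinity, all terms of the form c/n^k (k >= 1) tend to 0.
So numerator / n^3 -> 5 and denominator / n^3 -> 1.
Therefore lim a_n = 5.

5


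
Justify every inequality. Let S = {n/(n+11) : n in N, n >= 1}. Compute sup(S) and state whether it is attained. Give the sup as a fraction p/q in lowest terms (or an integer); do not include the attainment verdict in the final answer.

Analysis:
- Values: 1/12, 2/13, 3/14, 4/15, ... strictly increasing.
- Minimum is 1/12 (n=1); inf = 1/12 (attained).
- n/(n+11) = 1 - 11/(n+11) -> 1 from below as n -> infinity, and never equals 1.
- So sup = 1 (not attained).
Conclusion: sup(S) = 1, not attained in S.

1


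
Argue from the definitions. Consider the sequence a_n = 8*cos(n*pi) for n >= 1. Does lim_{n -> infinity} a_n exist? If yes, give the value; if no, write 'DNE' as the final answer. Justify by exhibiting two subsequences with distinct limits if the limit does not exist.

Examine the behaviour of a_n along subsequences.
cos(n*pi) = (-1)^n, so a_n = 8*(-1)^n. a_{2k} = 8 -> 8. a_{2k+1} = -8 -> -8.
Since these two subsequential limits are 8 and -8, distinct, the full sequence cannot converge (a convergent sequence has all subsequences tending to the same limit). So lim a_n does not exist.

DNE


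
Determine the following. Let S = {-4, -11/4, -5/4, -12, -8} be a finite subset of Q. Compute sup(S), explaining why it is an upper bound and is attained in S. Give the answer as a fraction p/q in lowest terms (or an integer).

S is finite, so sup(S) = max(S).
Sorted decreasing:
-5/4, -11/4, -4, -8, -12
The extremum is -5/4.
For every x in S, x <= -5/4. And -5/4 is in S, so it is attained.
Therefore sup(S) = -5/4.

-5/4


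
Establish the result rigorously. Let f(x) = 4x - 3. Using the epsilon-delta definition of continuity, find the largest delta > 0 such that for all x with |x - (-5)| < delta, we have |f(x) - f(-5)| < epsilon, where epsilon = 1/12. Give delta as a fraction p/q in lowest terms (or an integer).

We compute f(-5) = 4*(-5) - 3 = -23.
|f(x) - f(-5)| = |4x - 3 - (-23)| = |4(x - (-5))| = 4|x - (-5)|.
We need 4|x - (-5)| < 1/12, i.e. |x - (-5)| < 1/12 / 4 = 1/48.
So any delta <= 1/48 works. Conversely, if delta > 1/48, then x = -5 + 1/48 satisfies |x - (-5)| = 1/48 < delta but |f(x) - f(-5)| = 4 * 1/48 = 1/12, which is not < 1/12; so no larger delta works.
Hence the largest such delta is 1/48.

1/48


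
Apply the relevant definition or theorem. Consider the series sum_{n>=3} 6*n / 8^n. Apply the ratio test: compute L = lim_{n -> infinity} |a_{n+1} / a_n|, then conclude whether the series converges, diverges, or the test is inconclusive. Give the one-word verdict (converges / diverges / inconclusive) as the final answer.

Let a_n denote the general term. Form the ratio a_{n+1}/a_n and simplify:
a_{n+1}/a_n = (n + 1)/(8*n)
Take the limit as n -> infinity: L = 1/8.
Since L = 1/8 < 1, the ratio test implies the series converges.

converges


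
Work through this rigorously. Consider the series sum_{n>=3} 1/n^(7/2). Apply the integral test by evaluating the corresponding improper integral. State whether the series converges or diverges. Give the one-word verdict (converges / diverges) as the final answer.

Let f(x) = x^(-7/2). Then f is positive, continuous, and decreasing on [3, infinity), so the integral test applies.
Compute the improper integral int_{3}^infinity f(x) dx:
  antiderivative F(x) = -2/(5*x^(5/2)).
  As x -> infinity, F(x) -> 0 (since p = 7/2 > 1).
  So int = F(infinity) - F(3) = 0 - (-2*sqrt(3)/135) = 2*sqrt(3)/135.
  Finite, so by the integral test, the series converges.

converges


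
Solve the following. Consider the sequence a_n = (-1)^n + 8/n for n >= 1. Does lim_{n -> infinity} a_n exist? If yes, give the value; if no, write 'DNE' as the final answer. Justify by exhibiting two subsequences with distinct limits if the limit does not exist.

Examine the behaviour of a_n along subsequences.
a_{2k} = 1 + 8/(2k) -> 1. a_{2k+1} = -1 + 8/(2k+1) -> -1.
Since these two subsequential limits are 1 and -1, distinct, the full sequence cannot converge (a convergent sequence has all subsequences tending to the same limit). So lim a_n does not exist.

DNE


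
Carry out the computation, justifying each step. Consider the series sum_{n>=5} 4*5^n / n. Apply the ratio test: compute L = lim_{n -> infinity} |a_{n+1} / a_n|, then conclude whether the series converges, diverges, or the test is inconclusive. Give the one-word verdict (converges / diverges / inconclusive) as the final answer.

Let a_n denote the general term. Form the ratio a_{n+1}/a_n and simplify:
a_{n+1}/a_n = 5*n/(n + 1)
Take the limit as n -> infinity: L = 5.
Since L = 5 > 1 (or L = infinity), the ratio test implies the series diverges.

diverges


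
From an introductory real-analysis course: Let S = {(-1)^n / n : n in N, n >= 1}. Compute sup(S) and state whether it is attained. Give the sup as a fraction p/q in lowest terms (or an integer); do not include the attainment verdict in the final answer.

Analysis:
- Values: -1, 1/2, -1/3, 1/4, -1/5, ...
- Positive terms (even n): 1/(2+0), 1/(4+0), ... decreasing -> max = 1/2 (n=2).
- Negative terms (odd n): -1/(1+0), -1/(3+0), ... increasing -> min = -1 (n=1).
- So sup = 1/2 (attained at n=2); inf = -1 (attained at n=1).
Conclusion: sup(S) = 1/2, attained in S.

1/2


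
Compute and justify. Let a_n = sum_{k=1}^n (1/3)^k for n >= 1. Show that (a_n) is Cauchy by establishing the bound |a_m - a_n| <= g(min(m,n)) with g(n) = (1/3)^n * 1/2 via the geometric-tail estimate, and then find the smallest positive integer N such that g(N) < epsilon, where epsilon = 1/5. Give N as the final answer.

For m > n >= 1: |a_m - a_n| = sum_{k=n+1}^m (1/3)^k < sum_{k=n+1}^infinity (1/3)^k = (1/3)^(n+1) / (1 - 1/3) = (1/3)^n * (1/3) * (3/2) = (1/3)^n * 1/2.
So g(n) = (1/3)^n / 2. Since g(n) -> 0, (a_n) is Cauchy.
Now solve g(N) < 1/5: (1/3)^N / 2 < 1/5 <=> 3^N > 1 / (2 * 1/5) = 5/2.
Check powers of 3: 3^0 = 1 <= 5/2, 3^1 = 3 > 5/2.
So the smallest such N is 1. Check: g(1) = 1/(2 * 3) = 1/6 < 1/5.

1


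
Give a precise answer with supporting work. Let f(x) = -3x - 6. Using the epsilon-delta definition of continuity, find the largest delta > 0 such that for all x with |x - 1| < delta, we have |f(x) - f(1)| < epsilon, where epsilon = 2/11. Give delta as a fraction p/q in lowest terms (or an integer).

We compute f(1) = -3*(1) - 6 = -9.
|f(x) - f(1)| = |-3x - 6 - (-9)| = |-3(x - 1)| = 3|x - 1|.
We need 3|x - 1| < 2/11, i.e. |x - 1| < 2/11 / 3 = 2/33.
So any delta <= 2/33 works. Conversely, if delta > 2/33, then x = 1 + 2/33 satisfies |x - 1| = 2/33 < delta but |f(x) - f(1)| = 3 * 2/33 = 2/11, which is not < 2/11; so no larger delta works.
Hence the largest such delta is 2/33.

2/33


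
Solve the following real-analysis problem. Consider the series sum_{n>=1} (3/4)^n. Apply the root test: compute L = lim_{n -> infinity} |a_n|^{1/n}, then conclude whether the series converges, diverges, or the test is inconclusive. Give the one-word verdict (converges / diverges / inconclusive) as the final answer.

Let a_n denote the general term. Form |a_n|^(1/n) and simplify:
|a_n|^(1/n) = 3/4
Take the limit as n -> infinity: L = 3/4.
Since L = 3/4 < 1, the root test implies convergence.

converges


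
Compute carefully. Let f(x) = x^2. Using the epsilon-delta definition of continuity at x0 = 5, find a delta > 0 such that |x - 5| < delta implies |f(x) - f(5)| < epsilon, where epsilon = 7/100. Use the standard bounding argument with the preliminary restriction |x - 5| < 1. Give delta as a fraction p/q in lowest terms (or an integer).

Factor: |x^2 - (5)^2| = |x - 5| * |x + 5|.
Impose |x - 5| < 1 first. Then |x + 5| = |(x - 5) + 2*(5)| <= |x - 5| + 2*|5| < 1 + 10 = 11.
So |x^2 - (5)^2| < delta * 11.
We need delta * 11 <= 7/100, i.e. delta <= 7/100/11 = 7/1100.
Since 7/1100 < 1, this is tighter than 1; take delta = 7/1100.
So delta = 7/1100 works.

7/1100


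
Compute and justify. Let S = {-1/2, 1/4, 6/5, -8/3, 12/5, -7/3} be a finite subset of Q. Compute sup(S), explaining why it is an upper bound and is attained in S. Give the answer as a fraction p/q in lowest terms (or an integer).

S is finite, so sup(S) = max(S).
Sorted decreasing:
12/5, 6/5, 1/4, -1/2, -7/3, -8/3
The extremum is 12/5.
For every x in S, x <= 12/5. And 12/5 is in S, so it is attained.
Therefore sup(S) = 12/5.

12/5


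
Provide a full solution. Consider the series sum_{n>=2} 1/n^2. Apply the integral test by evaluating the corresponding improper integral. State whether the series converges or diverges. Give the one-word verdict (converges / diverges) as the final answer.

Let f(x) = x^(-2). Then f is positive, continuous, and decreasing on [2, infinity), so the integral test applies.
Compute the improper integral int_{2}^infinity f(x) dx:
  antiderivative F(x) = -1/x.
  As x -> infinity, F(x) -> 0 (since p = 2 > 1).
  So int = F(infinity) - F(2) = 0 - (-1/2) = 1/2.
  Finite, so by the integral test, the series converges.

converges


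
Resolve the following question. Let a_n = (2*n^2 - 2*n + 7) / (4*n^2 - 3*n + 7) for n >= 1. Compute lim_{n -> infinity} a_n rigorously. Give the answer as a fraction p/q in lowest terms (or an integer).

Divide numerator and denominator by n^2, the highest power:
numerator / n^2 = 2 - 2/n + 7/n^2
denominator / n^2 = 4 - 3/n + 7/n^2
As n -> infinity, all terms of the form c/n^k (k >= 1) tend to 0.
So numerator / n^2 -> 2 and denominator / n^2 -> 4.
Therefore lim a_n = 1/2.

1/2


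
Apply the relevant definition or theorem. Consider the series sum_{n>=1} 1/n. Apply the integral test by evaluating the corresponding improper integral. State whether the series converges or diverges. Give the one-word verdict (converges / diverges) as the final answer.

Let f(x) = 1/x. Then f is positive, continuous, and decreasing on [1, infinity), so the integral test applies.
Compute the improper integral int_{1}^infinity f(x) dx:
  antiderivative F(x) = log(x).
  As x -> infinity, log(x) -> infinity.
  So int = infinity - log(1) = infinity. By the integral test, the series diverges.

diverges


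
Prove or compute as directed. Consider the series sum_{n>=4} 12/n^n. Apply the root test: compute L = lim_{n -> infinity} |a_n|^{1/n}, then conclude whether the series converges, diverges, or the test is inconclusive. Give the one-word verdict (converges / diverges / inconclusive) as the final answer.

Let a_n denote the general term. Form |a_n|^(1/n) and simplify:
|a_n|^(1/n) = 12^(1/n)/n
Take the limit as n -> infinity: L = 0.
Since L = 0 < 1, the root test implies convergence.

converges


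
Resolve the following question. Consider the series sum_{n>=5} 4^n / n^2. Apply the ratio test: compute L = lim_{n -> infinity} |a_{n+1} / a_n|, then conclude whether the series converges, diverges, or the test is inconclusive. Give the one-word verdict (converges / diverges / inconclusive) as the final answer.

Let a_n denote the general term. Form the ratio a_{n+1}/a_n and simplify:
a_{n+1}/a_n = 4*n^2/(n + 1)^2
Take the limit as n -> infinity: L = 4.
Since L = 4 > 1 (or L = infinity), the ratio test implies the series diverges.

diverges


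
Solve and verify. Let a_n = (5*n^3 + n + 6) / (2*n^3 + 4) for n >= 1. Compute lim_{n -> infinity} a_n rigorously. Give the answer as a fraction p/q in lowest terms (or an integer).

Divide numerator and denominator by n^3, the highest power:
numerator / n^3 = 5 + n^(-2) + 6/n^3
denominator / n^3 = 2 + 4/n^3
As n -> infinity, all terms of the form c/n^k (k >= 1) tend to 0.
So numerator / n^3 -> 5 and denominator / n^3 -> 2.
Therefore lim a_n = 5/2.

5/2


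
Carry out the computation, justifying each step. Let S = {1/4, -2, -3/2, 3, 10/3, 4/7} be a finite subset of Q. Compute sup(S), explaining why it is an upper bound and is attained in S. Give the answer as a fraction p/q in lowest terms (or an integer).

S is finite, so sup(S) = max(S).
Sorted decreasing:
10/3, 3, 4/7, 1/4, -3/2, -2
The extremum is 10/3.
For every x in S, x <= 10/3. And 10/3 is in S, so it is attained.
Therefore sup(S) = 10/3.

10/3


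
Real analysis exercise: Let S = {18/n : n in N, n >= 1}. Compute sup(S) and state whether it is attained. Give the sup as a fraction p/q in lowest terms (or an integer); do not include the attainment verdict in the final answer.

Analysis:
- Values: 18, 9, 6, 9/2, ... strictly decreasing.
- The maximum is 18 (n=1); sup = 18 (attained).
- The set is bounded below by 0; 18/n -> 0 so 0 is the greatest lower bound.
- 0 is not in the set, so inf = 0 is not attained.
Conclusion: sup(S) = 18, attained in S.

18


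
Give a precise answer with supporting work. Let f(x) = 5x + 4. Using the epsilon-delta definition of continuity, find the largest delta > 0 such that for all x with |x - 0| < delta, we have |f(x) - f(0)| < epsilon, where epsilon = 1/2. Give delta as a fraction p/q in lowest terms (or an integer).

We compute f(0) = 5*(0) + 4 = 4.
|f(x) - f(0)| = |5x + 4 - (4)| = |5(x - 0)| = 5|x - 0|.
We need 5|x - 0| < 1/2, i.e. |x - 0| < 1/2 / 5 = 1/10.
So any delta <= 1/10 works. Conversely, if delta > 1/10, then x = 0 + 1/10 satisfies |x - 0| = 1/10 < delta but |f(x) - f(0)| = 5 * 1/10 = 1/2, which is not < 1/2; so no larger delta works.
Hence the largest such delta is 1/10.

1/10
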